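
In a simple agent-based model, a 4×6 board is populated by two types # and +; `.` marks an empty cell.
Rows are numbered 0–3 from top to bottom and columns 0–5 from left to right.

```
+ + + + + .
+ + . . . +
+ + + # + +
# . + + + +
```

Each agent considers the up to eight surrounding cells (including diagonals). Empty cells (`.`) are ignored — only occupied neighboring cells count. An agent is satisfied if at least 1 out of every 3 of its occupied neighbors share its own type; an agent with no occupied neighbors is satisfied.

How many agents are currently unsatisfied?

2

Row 0: (0,0)+ 3/3 satisfied · (0,1)+ 4/4 satisfied · (0,2)+ 3/3 satisfied · (0,3)+ 2/2 satisfied · (0,4)+ 2/2 satisfied
Row 1: (1,0)+ 5/5 satisfied · (1,1)+ 7/7 satisfied · (1,5)+ 3/3 satisfied
Row 2: (2,0)+ 3/4 satisfied · (2,1)+ 5/6 satisfied · (2,2)+ 4/5 satisfied · (2,3)# 0/5 not · (2,4)+ 5/6 satisfied · (2,5)+ 4/4 satisfied
Row 3: (3,0)# 0/2 not · (3,2)+ 3/4 satisfied · (3,3)+ 4/5 satisfied · (3,4)+ 4/5 satisfied · (3,5)+ 3/3 satisfied
Unsatisfied: (2,3), (3,0) — 2 in total.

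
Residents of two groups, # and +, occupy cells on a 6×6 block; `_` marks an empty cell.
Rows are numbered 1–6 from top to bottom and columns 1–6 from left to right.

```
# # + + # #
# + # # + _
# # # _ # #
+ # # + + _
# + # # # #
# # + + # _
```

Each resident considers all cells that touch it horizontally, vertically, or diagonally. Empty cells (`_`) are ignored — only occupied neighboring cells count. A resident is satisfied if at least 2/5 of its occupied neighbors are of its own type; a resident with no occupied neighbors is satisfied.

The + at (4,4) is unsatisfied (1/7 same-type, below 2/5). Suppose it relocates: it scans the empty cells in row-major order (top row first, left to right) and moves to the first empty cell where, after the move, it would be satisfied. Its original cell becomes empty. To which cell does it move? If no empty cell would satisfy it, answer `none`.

Vacating (4,4). Empty cells in order:
  (2,6): 1/5 same-type → still unsatisfied.
  (3,4): 2/7 same-type → still unsatisfied.
  (4,6): 1/5 same-type → still unsatisfied.
  (6,6): 0/3 same-type → still unsatisfied.

none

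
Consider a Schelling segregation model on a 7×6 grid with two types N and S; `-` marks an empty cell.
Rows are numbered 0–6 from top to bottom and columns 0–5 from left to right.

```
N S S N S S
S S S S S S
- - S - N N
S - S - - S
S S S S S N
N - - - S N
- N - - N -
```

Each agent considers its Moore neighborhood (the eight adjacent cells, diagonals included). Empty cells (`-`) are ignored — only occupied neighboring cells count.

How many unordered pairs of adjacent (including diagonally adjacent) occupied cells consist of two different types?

23

Scan each occupied cell's neighbors to the right and below (and the two forward diagonals) so each pair is counted once.
Row 0: N(0,0)–S(0,1)≠ N(0,0)–S(1,0)≠ N(0,0)–S(1,1)≠ S(0,1)–S(0,2)= S(0,1)–S(1,1)= S(0,1)–S(1,2)= S(0,1)–S(1,0)= S(0,2)–N(0,3)≠ S(0,2)–S(1,2)= S(0,2)–S(1,3)= S(0,2)–S(1,1)= N(0,3)–S(0,4)≠ N(0,3)–S(1,3)≠ N(0,3)–S(1,4)≠ N(0,3)–S(1,2)≠ S(0,4)–S(0,5)= S(0,4)–S(1,4)= S(0,4)–S(1,5)= S(0,4)–S(1,3)= S(0,5)–S(1,5)= S(0,5)–S(1,4)=  → 8/21 unlike.
Row 1: S(1,0)–S(1,1)= S(1,1)–S(1,2)= S(1,1)–S(2,2)= S(1,2)–S(1,3)= S(1,2)–S(2,2)= S(1,3)–S(1,4)= S(1,3)–N(2,4)≠ S(1,3)–S(2,2)= S(1,4)–S(1,5)= S(1,4)–N(2,4)≠ S(1,4)–N(2,5)≠ S(1,5)–N(2,5)≠ S(1,5)–N(2,4)≠  → 5/13 unlike.
Row 2: S(2,2)–S(3,2)= N(2,4)–N(2,5)= N(2,4)–S(3,5)≠ N(2,5)–S(3,5)≠  → 2/4 unlike.
Row 3: S(3,0)–S(4,0)= S(3,0)–S(4,1)= S(3,2)–S(4,2)= S(3,2)–S(4,3)= S(3,2)–S(4,1)= S(3,5)–N(4,5)≠ S(3,5)–S(4,4)=  → 1/7 unlike.
Row 4: S(4,0)–S(4,1)= S(4,0)–N(5,0)≠ S(4,1)–S(4,2)= S(4,1)–N(5,0)≠ S(4,2)–S(4,3)= S(4,3)–S(4,4)= S(4,3)–S(5,4)= S(4,4)–N(4,5)≠ S(4,4)–S(5,4)= S(4,4)–N(5,5)≠ N(4,5)–N(5,5)= N(4,5)–S(5,4)≠  → 5/12 unlike.
Row 5: N(5,0)–N(6,1)= S(5,4)–N(5,5)≠ S(5,4)–N(6,4)≠ N(5,5)–N(6,4)=  → 2/4 unlike.
Total adjacent occupied pairs: 61; unlike-type pairs: 23.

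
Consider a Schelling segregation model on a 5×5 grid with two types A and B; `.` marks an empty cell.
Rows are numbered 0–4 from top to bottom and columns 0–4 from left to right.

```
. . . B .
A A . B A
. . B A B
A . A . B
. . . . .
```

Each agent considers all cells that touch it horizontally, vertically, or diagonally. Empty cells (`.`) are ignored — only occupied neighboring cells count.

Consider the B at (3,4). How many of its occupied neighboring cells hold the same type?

Occupied neighbors of (3,4): (2,3)=A, (2,4)=B.
Same type (B): 1 of 2.

1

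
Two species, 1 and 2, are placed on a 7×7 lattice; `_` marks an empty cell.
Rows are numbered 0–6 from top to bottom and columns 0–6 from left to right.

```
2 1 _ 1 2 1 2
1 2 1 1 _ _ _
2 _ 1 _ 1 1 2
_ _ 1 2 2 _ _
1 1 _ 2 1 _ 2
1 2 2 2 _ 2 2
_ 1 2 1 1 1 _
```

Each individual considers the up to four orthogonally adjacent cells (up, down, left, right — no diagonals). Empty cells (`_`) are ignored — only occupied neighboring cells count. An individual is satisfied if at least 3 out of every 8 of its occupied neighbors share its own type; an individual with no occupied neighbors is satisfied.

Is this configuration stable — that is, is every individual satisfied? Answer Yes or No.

No

(0,0)2 0/2 not
(0,1)1 0/2 not
(0,3)1 1/2 satisfied
(0,4)2 0/2 not
(0,5)1 0/2 not
(0,6)2 0/1 not
(1,0)1 0/3 not
(1,1)2 0/3 not
(1,2)1 2/3 satisfied
(1,3)1 2/2 satisfied
(2,0)2 0/1 not
(2,2)1 2/2 satisfied
(2,4)1 1/2 satisfied
(2,5)1 1/2 satisfied
(2,6)2 0/1 not
(3,2)1 1/2 satisfied
(3,3)2 2/3 satisfied
(3,4)2 1/3 not
(4,0)1 2/2 satisfied
(4,1)1 1/2 satisfied
(4,3)2 2/3 satisfied
(4,4)1 0/2 not
(4,6)2 1/1 satisfied
(5,0)1 1/2 satisfied
(5,1)2 1/4 not
(5,2)2 3/3 satisfied
(5,3)2 2/3 satisfied
(5,5)2 1/2 satisfied
(5,6)2 2/2 satisfied
(6,1)1 0/2 not
(6,2)2 1/3 not
(6,3)1 1/3 not
(6,4)1 2/2 satisfied
(6,5)1 1/2 satisfied
For instance (0,0) has only 0/2 same-type neighbors, below 3/8.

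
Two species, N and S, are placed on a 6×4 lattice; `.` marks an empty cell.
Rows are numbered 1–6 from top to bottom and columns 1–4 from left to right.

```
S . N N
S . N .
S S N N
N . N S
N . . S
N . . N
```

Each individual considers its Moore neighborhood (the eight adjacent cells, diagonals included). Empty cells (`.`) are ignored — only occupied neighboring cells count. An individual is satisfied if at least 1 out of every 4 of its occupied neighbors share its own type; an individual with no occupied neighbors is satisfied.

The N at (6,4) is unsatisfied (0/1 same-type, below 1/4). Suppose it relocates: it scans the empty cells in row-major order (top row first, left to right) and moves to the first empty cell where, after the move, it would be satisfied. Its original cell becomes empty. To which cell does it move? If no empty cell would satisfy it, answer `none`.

Vacating (6,4). Empty cells in order:
  (1,2): 2/4 same-type → satisfied — stop here.

(1,2)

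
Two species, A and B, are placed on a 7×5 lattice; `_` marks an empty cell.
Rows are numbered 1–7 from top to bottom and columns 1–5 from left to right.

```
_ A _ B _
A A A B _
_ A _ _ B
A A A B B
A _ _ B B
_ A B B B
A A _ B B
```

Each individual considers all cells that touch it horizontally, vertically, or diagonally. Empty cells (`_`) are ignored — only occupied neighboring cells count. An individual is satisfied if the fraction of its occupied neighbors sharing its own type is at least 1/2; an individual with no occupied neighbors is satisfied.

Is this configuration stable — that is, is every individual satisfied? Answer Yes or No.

(1,2)A 3/3 satisfied
(1,4)B 1/2 satisfied
(2,1)A 3/3 satisfied
(2,2)A 4/4 satisfied
(2,3)A 3/5 satisfied
(2,4)B 2/3 satisfied
(3,2)A 6/6 satisfied
(3,5)B 3/3 satisfied
(4,1)A 3/3 satisfied
(4,2)A 4/4 satisfied
(4,3)A 2/4 satisfied
(4,4)B 4/5 satisfied
(4,5)B 4/4 satisfied
(5,1)A 3/3 satisfied
(5,4)B 6/7 satisfied
(5,5)B 5/5 satisfied
(6,2)A 3/4 satisfied
(6,3)B 3/5 satisfied
(6,4)B 6/6 satisfied
(6,5)B 5/5 satisfied
(7,1)A 2/2 satisfied
(7,2)A 2/3 satisfied
(7,4)B 4/4 satisfied
(7,5)B 3/3 satisfied
All meet the threshold, so the configuration is stable.

Yes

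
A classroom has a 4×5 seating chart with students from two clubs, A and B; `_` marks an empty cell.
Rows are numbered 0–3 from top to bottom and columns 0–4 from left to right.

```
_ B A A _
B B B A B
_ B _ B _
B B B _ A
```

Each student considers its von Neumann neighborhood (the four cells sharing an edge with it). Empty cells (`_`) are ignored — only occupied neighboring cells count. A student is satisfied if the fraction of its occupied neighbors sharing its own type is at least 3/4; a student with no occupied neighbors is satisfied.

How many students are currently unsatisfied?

6

Row 0: (0,1)B 1/2 not · (0,2)A 1/3 not · (0,3)A 2/2 satisfied
Row 1: (1,0)B 1/1 satisfied · (1,1)B 4/4 satisfied · (1,2)B 1/3 not · (1,3)A 1/4 not · (1,4)B 0/1 not
Row 2: (2,1)B 2/2 satisfied · (2,3)B 0/1 not
Row 3: (3,0)B 1/1 satisfied · (3,1)B 3/3 satisfied · (3,2)B 1/1 satisfied · (3,4)A 0/0 satisfied
Unsatisfied: (0,1), (0,2), (1,2), (1,3), (1,4), (2,3) — 6 in total.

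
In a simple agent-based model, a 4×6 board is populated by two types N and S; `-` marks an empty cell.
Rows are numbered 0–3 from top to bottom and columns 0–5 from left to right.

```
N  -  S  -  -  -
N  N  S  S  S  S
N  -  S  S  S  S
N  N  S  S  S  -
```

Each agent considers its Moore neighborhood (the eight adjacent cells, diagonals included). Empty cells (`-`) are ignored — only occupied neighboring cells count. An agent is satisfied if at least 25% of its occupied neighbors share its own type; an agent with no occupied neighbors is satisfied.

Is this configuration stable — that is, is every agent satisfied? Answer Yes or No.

Row 0: (0,0)N 2/2 satisfied · (0,2)S 2/3 satisfied
Row 1: (1,0)N 3/3 satisfied · (1,1)N 3/6 satisfied · (1,2)S 4/5 satisfied · (1,3)S 6/6 satisfied · (1,4)S 5/5 satisfied · (1,5)S 3/3 satisfied
Row 2: (2,0)N 4/4 satisfied · (2,2)S 5/7 satisfied · (2,3)S 8/8 satisfied · (2,4)S 7/7 satisfied · (2,5)S 4/4 satisfied
Row 3: (3,0)N 2/2 satisfied · (3,1)N 2/4 satisfied · (3,2)S 3/4 satisfied · (3,3)S 5/5 satisfied · (3,4)S 4/4 satisfied
All meet the threshold, so the configuration is stable.

Yes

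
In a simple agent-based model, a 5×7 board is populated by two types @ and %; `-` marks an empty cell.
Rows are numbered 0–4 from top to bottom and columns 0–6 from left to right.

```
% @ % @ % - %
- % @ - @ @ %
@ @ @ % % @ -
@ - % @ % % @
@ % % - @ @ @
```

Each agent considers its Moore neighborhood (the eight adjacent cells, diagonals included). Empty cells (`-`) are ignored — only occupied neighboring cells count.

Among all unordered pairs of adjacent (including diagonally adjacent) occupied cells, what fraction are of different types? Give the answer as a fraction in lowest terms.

19/35

Scan each occupied cell's neighbors to the right and below (and the two forward diagonals) so each pair is counted once.
Row 0: %(0,0)–@(0,1)≠ %(0,0)–%(1,1)= @(0,1)–%(0,2)≠ @(0,1)–%(1,1)≠ @(0,1)–@(1,2)= %(0,2)–@(0,3)≠ %(0,2)–@(1,2)≠ %(0,2)–%(1,1)= @(0,3)–%(0,4)≠ @(0,3)–@(1,4)= @(0,3)–@(1,2)= %(0,4)–@(1,4)≠ %(0,4)–@(1,5)≠ %(0,6)–%(1,6)= %(0,6)–@(1,5)≠  → 9/15 unlike.
Row 1: %(1,1)–@(1,2)≠ %(1,1)–@(2,1)≠ %(1,1)–@(2,2)≠ %(1,1)–@(2,0)≠ @(1,2)–@(2,2)= @(1,2)–%(2,3)≠ @(1,2)–@(2,1)= @(1,4)–@(1,5)= @(1,4)–%(2,4)≠ @(1,4)–@(2,5)= @(1,4)–%(2,3)≠ @(1,5)–%(1,6)≠ @(1,5)–@(2,5)= @(1,5)–%(2,4)≠ %(1,6)–@(2,5)≠  → 10/15 unlike.
Row 2: @(2,0)–@(2,1)= @(2,0)–@(3,0)= @(2,1)–@(2,2)= @(2,1)–%(3,2)≠ @(2,1)–@(3,0)= @(2,2)–%(2,3)≠ @(2,2)–%(3,2)≠ @(2,2)–@(3,3)= %(2,3)–%(2,4)= %(2,3)–@(3,3)≠ %(2,3)–%(3,4)= %(2,3)–%(3,2)= %(2,4)–@(2,5)≠ %(2,4)–%(3,4)= %(2,4)–%(3,5)= %(2,4)–@(3,3)≠ @(2,5)–%(3,5)≠ @(2,5)–@(3,6)= @(2,5)–%(3,4)≠  → 8/19 unlike.
Row 3: @(3,0)–@(4,0)= @(3,0)–%(4,1)≠ %(3,2)–@(3,3)≠ %(3,2)–%(4,2)= %(3,2)–%(4,1)= @(3,3)–%(3,4)≠ @(3,3)–@(4,4)= @(3,3)–%(4,2)≠ %(3,4)–%(3,5)= %(3,4)–@(4,4)≠ %(3,4)–@(4,5)≠ %(3,5)–@(3,6)≠ %(3,5)–@(4,5)≠ %(3,5)–@(4,6)≠ %(3,5)–@(4,4)≠ @(3,6)–@(4,6)= @(3,6)–@(4,5)=  → 10/17 unlike.
Row 4: @(4,0)–%(4,1)≠ %(4,1)–%(4,2)= @(4,4)–@(4,5)= @(4,5)–@(4,6)=  → 1/4 unlike.
Total adjacent occupied pairs: 70; unlike-type pairs: 38.
38/70 reduces to 19/35.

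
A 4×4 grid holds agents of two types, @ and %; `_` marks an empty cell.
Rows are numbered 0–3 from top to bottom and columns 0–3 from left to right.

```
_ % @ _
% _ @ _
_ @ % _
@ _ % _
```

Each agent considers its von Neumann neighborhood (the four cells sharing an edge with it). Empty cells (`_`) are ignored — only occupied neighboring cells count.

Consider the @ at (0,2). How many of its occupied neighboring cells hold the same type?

1

Occupied neighbors of (0,2): (1,2)=@, (0,1)=%.
Same type (@): 1 of 2.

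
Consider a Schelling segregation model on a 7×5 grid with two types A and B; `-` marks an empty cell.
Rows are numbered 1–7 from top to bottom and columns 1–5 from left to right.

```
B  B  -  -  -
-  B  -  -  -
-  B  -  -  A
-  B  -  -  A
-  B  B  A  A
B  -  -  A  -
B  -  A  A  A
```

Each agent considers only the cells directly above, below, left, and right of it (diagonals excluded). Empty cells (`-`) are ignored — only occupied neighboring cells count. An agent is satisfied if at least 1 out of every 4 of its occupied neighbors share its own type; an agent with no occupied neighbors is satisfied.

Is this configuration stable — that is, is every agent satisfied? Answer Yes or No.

Row 1: (1,1)B 1/1 ✓ · (1,2)B 2/2 ✓
Row 2: (2,2)B 2/2 ✓
Row 3: (3,2)B 2/2 ✓ · (3,5)A 1/1 ✓
Row 4: (4,2)B 2/2 ✓ · (4,5)A 2/2 ✓
Row 5: (5,2)B 2/2 ✓ · (5,3)B 1/2 ✓ · (5,4)A 2/3 ✓ · (5,5)A 2/2 ✓
Row 6: (6,1)B 1/1 ✓ · (6,4)A 2/2 ✓
Row 7: (7,1)B 1/1 ✓ · (7,3)A 1/1 ✓ · (7,4)A 3/3 ✓ · (7,5)A 1/1 ✓
All meet the threshold, so the configuration is stable.

Yes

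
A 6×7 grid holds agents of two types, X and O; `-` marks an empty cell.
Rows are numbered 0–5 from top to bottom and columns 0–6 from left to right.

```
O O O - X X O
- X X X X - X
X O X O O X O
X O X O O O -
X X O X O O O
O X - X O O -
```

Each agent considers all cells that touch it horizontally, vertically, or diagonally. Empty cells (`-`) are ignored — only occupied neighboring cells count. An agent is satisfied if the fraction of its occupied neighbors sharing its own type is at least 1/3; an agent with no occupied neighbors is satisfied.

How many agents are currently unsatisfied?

Row 0: (0,0)O 1/2 satisfied · (0,1)O 2/4 satisfied · (0,2)O 1/4 not · (0,4)X 3/3 satisfied · (0,5)X 3/4 satisfied · (0,6)O 0/2 not
Row 1: (1,1)X 3/7 satisfied · (1,2)X 3/7 satisfied · (1,3)X 4/7 satisfied · (1,4)X 4/6 satisfied · (1,6)X 2/4 satisfied
Row 2: (2,0)X 2/4 satisfied · (2,1)O 1/7 not · (2,2)X 4/8 satisfied · (2,3)O 3/8 satisfied · (2,4)O 4/7 satisfied · (2,5)X 2/6 satisfied · (2,6)O 1/3 satisfied
Row 3: (3,0)X 3/5 satisfied · (3,1)O 2/8 not · (3,2)X 3/8 satisfied · (3,3)O 5/8 satisfied · (3,4)O 6/8 satisfied · (3,5)O 6/7 satisfied
Row 4: (4,0)X 3/5 satisfied · (4,1)X 4/7 satisfied · (4,2)O 2/7 not · (4,3)X 2/7 not · (4,4)O 6/8 satisfied · (4,5)O 6/6 satisfied · (4,6)O 3/3 satisfied
Row 5: (5,0)O 0/3 not · (5,1)X 2/4 satisfied · (5,3)X 1/4 not · (5,4)O 3/5 satisfied · (5,5)O 4/4 satisfied
Unsatisfied: (0,2), (0,6), (2,1), (3,1), (4,2), (4,3), (5,0), (5,3) — 8 in total.

8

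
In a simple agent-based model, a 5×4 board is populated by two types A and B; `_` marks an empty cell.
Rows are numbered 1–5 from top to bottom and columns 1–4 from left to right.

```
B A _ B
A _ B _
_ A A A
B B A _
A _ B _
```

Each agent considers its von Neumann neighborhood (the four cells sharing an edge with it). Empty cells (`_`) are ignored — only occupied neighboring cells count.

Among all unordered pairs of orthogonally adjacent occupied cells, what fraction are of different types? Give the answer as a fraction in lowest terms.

Scan each occupied cell's neighbors to the right and below so each pair is counted once.
Row 1: B(1,1)–A(1,2)≠ B(1,1)–A(2,1)≠  → 2/2 unlike.
Row 2: B(2,3)–A(3,3)≠  → 1/1 unlike.
Row 3: A(3,2)–A(3,3)= A(3,2)–B(4,2)≠ A(3,3)–A(3,4)= A(3,3)–A(4,3)=  → 1/4 unlike.
Row 4: B(4,1)–B(4,2)= B(4,1)–A(5,1)≠ B(4,2)–A(4,3)≠ A(4,3)–B(5,3)≠  → 3/4 unlike.
Total adjacent occupied pairs: 11; unlike-type pairs: 7.
7/11 is already in lowest terms.

7/11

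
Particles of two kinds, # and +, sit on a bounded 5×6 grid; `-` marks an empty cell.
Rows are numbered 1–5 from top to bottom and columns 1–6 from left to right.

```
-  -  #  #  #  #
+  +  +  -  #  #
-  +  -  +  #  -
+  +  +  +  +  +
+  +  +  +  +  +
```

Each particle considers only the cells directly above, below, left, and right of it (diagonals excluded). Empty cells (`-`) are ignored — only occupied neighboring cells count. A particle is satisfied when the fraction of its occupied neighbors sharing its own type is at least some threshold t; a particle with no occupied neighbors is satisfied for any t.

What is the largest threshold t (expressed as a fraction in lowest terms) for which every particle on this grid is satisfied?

Row 1: (1,3)# 1/2 · (1,4)# 2/2 · (1,5)# 3/3 · (1,6)# 2/2
Row 2: (2,1)+ 1/1 · (2,2)+ 3/3 · (2,3)+ 1/2 · (2,5)# 3/3 · (2,6)# 2/2
Row 3: (3,2)+ 2/2 · (3,4)+ 1/2 · (3,5)# 1/3
Row 4: (4,1)+ 2/2 · (4,2)+ 4/4 · (4,3)+ 3/3 · (4,4)+ 4/4 · (4,5)+ 3/4 · (4,6)+ 2/2
Row 5: (5,1)+ 2/2 · (5,2)+ 3/3 · (5,3)+ 3/3 · (5,4)+ 3/3 · (5,5)+ 3/3 · (5,6)+ 2/2
The smallest same-type fraction is 1/3 at (3,5), which reduces to 1/3. Any threshold above that leaves this particle unsatisfied.

1/3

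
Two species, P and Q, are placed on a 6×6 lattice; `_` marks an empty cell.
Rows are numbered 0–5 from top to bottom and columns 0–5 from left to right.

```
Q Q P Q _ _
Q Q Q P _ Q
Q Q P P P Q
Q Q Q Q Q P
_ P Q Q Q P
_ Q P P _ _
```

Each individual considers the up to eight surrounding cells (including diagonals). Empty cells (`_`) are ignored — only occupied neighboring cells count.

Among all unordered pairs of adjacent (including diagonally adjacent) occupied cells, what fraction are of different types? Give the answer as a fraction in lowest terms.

36/83

Scan each occupied cell's neighbors to the right and below (and the two forward diagonals) so each pair is counted once.
From row 0: 5 unlike of 13 pairs (running 5/13).
From row 1: 5 unlike of 16 pairs (running 10/29).
From row 2: 11 unlike of 21 pairs (running 21/50).
From row 3: 6 unlike of 19 pairs (running 27/69).
From row 4: 8 unlike of 12 pairs (running 35/81).
From row 5: 1 unlike of 2 pairs (running 36/83).
Total adjacent occupied pairs: 83; unlike-type pairs: 36.
36/83 is already in lowest terms.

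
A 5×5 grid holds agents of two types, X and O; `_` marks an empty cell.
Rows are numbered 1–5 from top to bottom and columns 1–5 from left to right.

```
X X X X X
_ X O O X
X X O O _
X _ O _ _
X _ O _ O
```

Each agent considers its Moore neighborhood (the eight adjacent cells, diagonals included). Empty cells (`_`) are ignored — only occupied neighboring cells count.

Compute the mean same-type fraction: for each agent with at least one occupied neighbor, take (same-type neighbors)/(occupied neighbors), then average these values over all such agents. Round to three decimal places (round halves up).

0.727

Row 1: (1,1)X 2/2 · (1,2)X 3/4 · (1,3)X 3/5 · (1,4)X 3/5 · (1,5)X 2/3
Row 2: (2,2)X 5/7 · (2,3)O 3/8 · (2,4)O 3/7 · (2,5)X 2/4
Row 3: (3,1)X 3/3 · (3,2)X 3/6 · (3,3)O 4/6 · (3,4)O 4/5
Row 4: (4,1)X 3/3 · (4,3)O 3/4
Row 5: (5,1)X 1/1 · (5,3)O 1/1 · (5,5)O — no occupied neighbors
Sum over 17 agents: 2/2 + 3/4 + 3/5 + 3/5 + 2/3 + 5/7 + 3/8 + 3/7 + 2/4 + 3/3 + 3/6 + 4/6 + 4/5 + 3/3 + 3/4 + 1/1 + 1/1 = 2075/168; mean = 2075/168 ÷ 17 = 2075/2856 = 0.726540… → 0.727.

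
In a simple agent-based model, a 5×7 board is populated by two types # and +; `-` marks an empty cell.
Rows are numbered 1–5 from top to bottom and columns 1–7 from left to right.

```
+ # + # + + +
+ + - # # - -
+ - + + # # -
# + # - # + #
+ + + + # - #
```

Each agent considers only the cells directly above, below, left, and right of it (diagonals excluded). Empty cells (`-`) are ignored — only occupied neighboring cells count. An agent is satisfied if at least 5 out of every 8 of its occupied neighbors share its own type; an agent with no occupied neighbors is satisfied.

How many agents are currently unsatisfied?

18

(1,1)+ 1/2 not
(1,2)# 0/3 not
(1,3)+ 0/2 not
(1,4)# 1/3 not
(1,5)+ 1/3 not
(1,6)+ 2/2 satisfied
(1,7)+ 1/1 satisfied
(2,1)+ 3/3 satisfied
(2,2)+ 1/2 not
(2,4)# 2/3 satisfied
(2,5)# 2/3 satisfied
(3,1)+ 1/2 not
(3,3)+ 1/2 not
(3,4)+ 1/3 not
(3,5)# 3/4 satisfied
(3,6)# 1/2 not
(4,1)# 0/3 not
(4,2)+ 1/3 not
(4,3)# 0/3 not
(4,5)# 2/3 satisfied
(4,6)+ 0/3 not
(4,7)# 1/2 not
(5,1)+ 1/2 not
(5,2)+ 3/3 satisfied
(5,3)+ 2/3 satisfied
(5,4)+ 1/2 not
(5,5)# 1/2 not
(5,7)# 1/1 satisfied
Unsatisfied: (1,1), (1,2), (1,3), (1,4), (1,5), (2,2), (3,1), (3,3), (3,4), (3,6), (4,1), (4,2), (4,3), (4,6), (4,7), (5,1), (5,4), (5,5) — 18 in total.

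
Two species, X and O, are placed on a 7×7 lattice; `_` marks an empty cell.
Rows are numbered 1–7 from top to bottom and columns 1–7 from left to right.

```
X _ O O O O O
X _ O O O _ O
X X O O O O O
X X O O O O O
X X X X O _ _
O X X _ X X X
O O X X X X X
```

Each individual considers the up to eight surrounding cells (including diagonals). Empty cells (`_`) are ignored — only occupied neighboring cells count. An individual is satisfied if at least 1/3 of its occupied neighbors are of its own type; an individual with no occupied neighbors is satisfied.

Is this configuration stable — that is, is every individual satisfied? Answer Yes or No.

(1,1)X 1/1 ✓
(1,3)O 3/3 ✓
(1,4)O 5/5 ✓
(1,5)O 4/4 ✓
(1,6)O 4/4 ✓
(1,7)O 2/2 ✓
(2,1)X 3/3 ✓
(2,3)O 5/6 ✓
(2,4)O 8/8 ✓
(2,5)O 7/7 ✓
(2,7)O 4/4 ✓
(3,1)X 4/4 ✓
(3,2)X 4/7 ✓
(3,3)O 5/7 ✓
(3,4)O 8/8 ✓
(3,5)O 7/7 ✓
(3,6)O 7/7 ✓
(3,7)O 4/4 ✓
(4,1)X 5/5 ✓
(4,2)X 6/8 ✓
(4,3)O 3/8 ✓
(4,4)O 6/8 ✓
(4,5)O 6/7 ✓
(4,6)O 6/6 ✓
(4,7)O 3/3 ✓
(5,1)X 4/5 ✓
(5,2)X 6/8 ✓
(5,3)X 5/7 ✓
(5,4)X 3/7 ✓
(5,5)O 3/6 ✓
(6,1)O 2/5 ✓
(6,2)X 5/8 ✓
(6,3)X 6/7 ✓
(6,5)X 5/6 ✓
(6,6)X 5/6 ✓
(6,7)X 3/3 ✓
(7,1)O 2/3 ✓
(7,2)O 2/5 ✓
(7,3)X 3/4 ✓
(7,4)X 4/4 ✓
(7,5)X 4/4 ✓
(7,6)X 5/5 ✓
(7,7)X 3/3 ✓
All meet the threshold, so the configuration is stable.

Yes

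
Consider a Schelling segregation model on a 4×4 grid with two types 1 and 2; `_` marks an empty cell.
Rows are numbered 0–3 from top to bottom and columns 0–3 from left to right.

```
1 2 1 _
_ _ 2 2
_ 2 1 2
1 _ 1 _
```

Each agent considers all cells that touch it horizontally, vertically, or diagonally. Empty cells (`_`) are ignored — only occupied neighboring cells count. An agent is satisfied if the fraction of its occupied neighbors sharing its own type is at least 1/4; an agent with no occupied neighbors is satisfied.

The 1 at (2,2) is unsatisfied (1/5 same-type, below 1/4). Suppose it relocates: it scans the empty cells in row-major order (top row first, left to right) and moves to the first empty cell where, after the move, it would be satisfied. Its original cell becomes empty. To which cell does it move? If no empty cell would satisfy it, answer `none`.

(0,3)

Vacating (2,2). Empty cells in order:
  (0,3): 1/3 same-type → satisfied — stop here.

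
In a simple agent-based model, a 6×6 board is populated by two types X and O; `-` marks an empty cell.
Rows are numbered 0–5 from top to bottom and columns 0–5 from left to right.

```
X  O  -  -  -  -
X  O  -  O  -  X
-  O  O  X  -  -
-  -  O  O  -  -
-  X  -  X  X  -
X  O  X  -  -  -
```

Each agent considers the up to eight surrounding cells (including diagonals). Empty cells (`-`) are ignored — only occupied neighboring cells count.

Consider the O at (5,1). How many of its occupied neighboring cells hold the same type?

0

Occupied neighbors of (5,1): (4,1)=X, (5,0)=X, (5,2)=X.
Same type (O): 0 of 3.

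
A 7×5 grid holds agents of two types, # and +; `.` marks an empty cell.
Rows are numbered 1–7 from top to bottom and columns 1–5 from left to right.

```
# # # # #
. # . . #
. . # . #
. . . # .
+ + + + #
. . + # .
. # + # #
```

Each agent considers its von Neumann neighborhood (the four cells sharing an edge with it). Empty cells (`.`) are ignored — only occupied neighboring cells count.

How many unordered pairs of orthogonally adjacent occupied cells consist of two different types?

6

Scan each occupied cell's neighbors to the right and below so each pair is counted once.
Row 1: #(1,1)–#(1,2)= #(1,2)–#(1,3)= #(1,2)–#(2,2)= #(1,3)–#(1,4)= #(1,4)–#(1,5)= #(1,5)–#(2,5)=  → 0/6 unlike.
Row 2: #(2,5)–#(3,5)=  → 0/1 unlike.
Row 4: #(4,4)–+(5,4)≠  → 1/1 unlike.
Row 5: +(5,1)–+(5,2)= +(5,2)–+(5,3)= +(5,3)–+(5,4)= +(5,3)–+(6,3)= +(5,4)–#(5,5)≠ +(5,4)–#(6,4)≠  → 2/6 unlike.
Row 6: +(6,3)–#(6,4)≠ +(6,3)–+(7,3)= #(6,4)–#(7,4)=  → 1/3 unlike.
Row 7: #(7,2)–+(7,3)≠ +(7,3)–#(7,4)≠ #(7,4)–#(7,5)=  → 2/3 unlike.
Total adjacent occupied pairs: 20; unlike-type pairs: 6.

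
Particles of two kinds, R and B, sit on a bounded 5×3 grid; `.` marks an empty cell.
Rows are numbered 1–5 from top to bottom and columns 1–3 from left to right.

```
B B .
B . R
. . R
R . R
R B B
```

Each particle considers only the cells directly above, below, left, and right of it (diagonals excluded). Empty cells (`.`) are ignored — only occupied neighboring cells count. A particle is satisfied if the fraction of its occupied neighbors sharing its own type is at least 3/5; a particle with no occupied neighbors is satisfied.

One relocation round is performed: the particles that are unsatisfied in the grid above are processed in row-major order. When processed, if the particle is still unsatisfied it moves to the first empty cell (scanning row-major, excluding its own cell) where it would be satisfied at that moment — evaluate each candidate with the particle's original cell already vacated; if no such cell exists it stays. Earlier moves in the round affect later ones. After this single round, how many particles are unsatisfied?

1

Initially unsatisfied (in order): (4,3), (5,1), (5,2), (5,3).
  (4,3) → (3,2).
  (5,1) → (3,1).
  (5,2): now satisfied by earlier moves; stays.
  (5,3): now satisfied by earlier moves; stays.
Resulting grid:
B B .
B . R
R R R
R . .
. B B
Unsatisfied now: (2,1).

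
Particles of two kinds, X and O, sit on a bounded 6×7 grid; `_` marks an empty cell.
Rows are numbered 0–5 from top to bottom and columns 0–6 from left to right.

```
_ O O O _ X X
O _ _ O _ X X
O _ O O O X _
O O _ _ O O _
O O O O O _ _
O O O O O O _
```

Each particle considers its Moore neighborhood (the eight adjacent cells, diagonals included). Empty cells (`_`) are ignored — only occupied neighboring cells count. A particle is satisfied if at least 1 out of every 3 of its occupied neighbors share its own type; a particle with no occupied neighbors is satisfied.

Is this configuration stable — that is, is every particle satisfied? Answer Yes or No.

Yes

(0,1)O 2/2 satisfied
(0,2)O 3/3 satisfied
(0,3)O 2/2 satisfied
(0,5)X 3/3 satisfied
(0,6)X 3/3 satisfied
(1,0)O 2/2 satisfied
(1,3)O 5/5 satisfied
(1,5)X 4/5 satisfied
(1,6)X 4/4 satisfied
(2,0)O 3/3 satisfied
(2,2)O 3/3 satisfied
(2,3)O 4/4 satisfied
(2,4)O 4/6 satisfied
(2,5)X 2/5 satisfied
(3,0)O 4/4 satisfied
(3,1)O 6/6 satisfied
(3,4)O 5/6 satisfied
(3,5)O 3/4 satisfied
(4,0)O 5/5 satisfied
(4,1)O 7/7 satisfied
(4,2)O 6/6 satisfied
(4,3)O 6/6 satisfied
(4,4)O 6/6 satisfied
(5,0)O 3/3 satisfied
(5,1)O 5/5 satisfied
(5,2)O 5/5 satisfied
(5,3)O 5/5 satisfied
(5,4)O 4/4 satisfied
(5,5)O 2/2 satisfied
All meet the threshold, so the configuration is stable.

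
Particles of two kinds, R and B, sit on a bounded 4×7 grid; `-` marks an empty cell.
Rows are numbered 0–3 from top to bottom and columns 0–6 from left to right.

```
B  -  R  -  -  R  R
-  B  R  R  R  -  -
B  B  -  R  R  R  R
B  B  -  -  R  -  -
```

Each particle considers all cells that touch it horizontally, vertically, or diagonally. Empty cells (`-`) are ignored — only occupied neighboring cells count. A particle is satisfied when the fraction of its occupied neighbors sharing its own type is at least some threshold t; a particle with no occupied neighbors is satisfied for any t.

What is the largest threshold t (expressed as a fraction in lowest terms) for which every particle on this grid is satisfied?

Row 0: (0,0)B 1/1 · (0,2)R 2/3 · (0,5)R 2/2 · (0,6)R 1/1
Row 1: (1,1)B 3/5 · (1,2)R 3/5 · (1,3)R 5/5 · (1,4)R 5/5
Row 2: (2,0)B 4/4 · (2,1)B 4/5 · (2,3)R 5/5 · (2,4)R 5/5 · (2,5)R 4/4 · (2,6)R 1/1
Row 3: (3,0)B 3/3 · (3,1)B 3/3 · (3,4)R 3/3
The smallest same-type fraction is 3/5 at (1,1), which reduces to 3/5. Any threshold above that leaves this particle unsatisfied.

3/5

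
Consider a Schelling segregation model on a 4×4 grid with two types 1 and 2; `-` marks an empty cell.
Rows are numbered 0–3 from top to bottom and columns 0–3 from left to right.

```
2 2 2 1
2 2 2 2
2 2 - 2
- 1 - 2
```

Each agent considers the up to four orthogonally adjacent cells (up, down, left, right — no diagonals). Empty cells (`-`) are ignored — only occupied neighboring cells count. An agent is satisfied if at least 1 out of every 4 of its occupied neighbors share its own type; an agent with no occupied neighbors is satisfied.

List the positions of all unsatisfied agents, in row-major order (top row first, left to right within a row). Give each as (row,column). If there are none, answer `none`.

(0,3), (3,1)

(0,0)2 2/2 satisfied
(0,1)2 3/3 satisfied
(0,2)2 2/3 satisfied
(0,3)1 0/2 not
(1,0)2 3/3 satisfied
(1,1)2 4/4 satisfied
(1,2)2 3/3 satisfied
(1,3)2 2/3 satisfied
(2,0)2 2/2 satisfied
(2,1)2 2/3 satisfied
(2,3)2 2/2 satisfied
(3,1)1 0/1 not
(3,3)2 1/1 satisfied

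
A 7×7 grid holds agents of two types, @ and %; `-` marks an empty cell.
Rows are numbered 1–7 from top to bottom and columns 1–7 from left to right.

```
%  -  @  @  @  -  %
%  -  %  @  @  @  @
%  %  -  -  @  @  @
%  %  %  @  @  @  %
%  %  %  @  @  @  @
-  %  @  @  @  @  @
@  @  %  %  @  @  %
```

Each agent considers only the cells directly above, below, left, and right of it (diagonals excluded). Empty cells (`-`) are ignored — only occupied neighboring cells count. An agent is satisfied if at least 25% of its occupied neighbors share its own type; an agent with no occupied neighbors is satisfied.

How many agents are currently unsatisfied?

4

(1,1)% 1/1 satisfied
(1,3)@ 1/2 satisfied
(1,4)@ 3/3 satisfied
(1,5)@ 2/2 satisfied
(1,7)% 0/1 not
(2,1)% 2/2 satisfied
(2,3)% 0/2 not
(2,4)@ 2/3 satisfied
(2,5)@ 4/4 satisfied
(2,6)@ 3/3 satisfied
(2,7)@ 2/3 satisfied
(3,1)% 3/3 satisfied
(3,2)% 2/2 satisfied
(3,5)@ 3/3 satisfied
(3,6)@ 4/4 satisfied
(3,7)@ 2/3 satisfied
(4,1)% 3/3 satisfied
(4,2)% 4/4 satisfied
(4,3)% 2/3 satisfied
(4,4)@ 2/3 satisfied
(4,5)@ 4/4 satisfied
(4,6)@ 3/4 satisfied
(4,7)% 0/3 not
(5,1)% 2/2 satisfied
(5,2)% 4/4 satisfied
(5,3)% 2/4 satisfied
(5,4)@ 3/4 satisfied
(5,5)@ 4/4 satisfied
(5,6)@ 4/4 satisfied
(5,7)@ 2/3 satisfied
(6,2)% 1/3 satisfied
(6,3)@ 1/4 satisfied
(6,4)@ 3/4 satisfied
(6,5)@ 4/4 satisfied
(6,6)@ 4/4 satisfied
(6,7)@ 2/3 satisfied
(7,1)@ 1/1 satisfied
(7,2)@ 1/3 satisfied
(7,3)% 1/3 satisfied
(7,4)% 1/3 satisfied
(7,5)@ 2/3 satisfied
(7,6)@ 2/3 satisfied
(7,7)% 0/2 not
Unsatisfied: (1,7), (2,3), (4,7), (7,7) — 4 in total.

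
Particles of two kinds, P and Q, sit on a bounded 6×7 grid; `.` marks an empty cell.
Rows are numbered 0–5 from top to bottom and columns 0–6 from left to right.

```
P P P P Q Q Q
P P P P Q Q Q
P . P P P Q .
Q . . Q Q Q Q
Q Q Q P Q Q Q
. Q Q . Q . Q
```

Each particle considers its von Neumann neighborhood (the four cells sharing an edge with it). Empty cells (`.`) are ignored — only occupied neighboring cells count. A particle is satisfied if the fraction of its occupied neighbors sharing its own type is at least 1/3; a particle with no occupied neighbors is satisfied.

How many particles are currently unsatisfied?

(0,0)P 2/2 ✓
(0,1)P 3/3 ✓
(0,2)P 3/3 ✓
(0,3)P 2/3 ✓
(0,4)Q 2/3 ✓
(0,5)Q 3/3 ✓
(0,6)Q 2/2 ✓
(1,0)P 3/3 ✓
(1,1)P 3/3 ✓
(1,2)P 4/4 ✓
(1,3)P 3/4 ✓
(1,4)Q 2/4 ✓
(1,5)Q 4/4 ✓
(1,6)Q 2/2 ✓
(2,0)P 1/2 ✓
(2,2)P 2/2 ✓
(2,3)P 3/4 ✓
(2,4)P 1/4 ✗
(2,5)Q 2/3 ✓
(3,0)Q 1/2 ✓
(3,3)Q 1/3 ✓
(3,4)Q 3/4 ✓
(3,5)Q 4/4 ✓
(3,6)Q 2/2 ✓
(4,0)Q 2/2 ✓
(4,1)Q 3/3 ✓
(4,2)Q 2/3 ✓
(4,3)P 0/3 ✗
(4,4)Q 3/4 ✓
(4,5)Q 3/3 ✓
(4,6)Q 3/3 ✓
(5,1)Q 2/2 ✓
(5,2)Q 2/2 ✓
(5,4)Q 1/1 ✓
(5,6)Q 1/1 ✓
Unsatisfied: (2,4), (4,3) — 2 in total.

2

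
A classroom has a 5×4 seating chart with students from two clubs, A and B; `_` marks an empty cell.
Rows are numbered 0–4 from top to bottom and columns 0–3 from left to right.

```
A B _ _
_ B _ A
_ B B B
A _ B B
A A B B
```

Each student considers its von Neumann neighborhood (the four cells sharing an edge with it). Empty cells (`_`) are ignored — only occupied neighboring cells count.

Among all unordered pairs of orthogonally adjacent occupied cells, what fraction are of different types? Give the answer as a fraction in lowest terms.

Scan each occupied cell's neighbors to the right and below so each pair is counted once.
Row 0: A(0,0)–B(0,1)≠ B(0,1)–B(1,1)=  → 1/2 unlike.
Row 1: B(1,1)–B(2,1)= A(1,3)–B(2,3)≠  → 1/2 unlike.
Row 2: B(2,1)–B(2,2)= B(2,2)–B(2,3)= B(2,2)–B(3,2)= B(2,3)–B(3,3)=  → 0/4 unlike.
Row 3: A(3,0)–A(4,0)= B(3,2)–B(3,3)= B(3,2)–B(4,2)= B(3,3)–B(4,3)=  → 0/4 unlike.
Row 4: A(4,0)–A(4,1)= A(4,1)–B(4,2)≠ B(4,2)–B(4,3)=  → 1/3 unlike.
Total adjacent occupied pairs: 15; unlike-type pairs: 3.
3/15 reduces to 1/5.

1/5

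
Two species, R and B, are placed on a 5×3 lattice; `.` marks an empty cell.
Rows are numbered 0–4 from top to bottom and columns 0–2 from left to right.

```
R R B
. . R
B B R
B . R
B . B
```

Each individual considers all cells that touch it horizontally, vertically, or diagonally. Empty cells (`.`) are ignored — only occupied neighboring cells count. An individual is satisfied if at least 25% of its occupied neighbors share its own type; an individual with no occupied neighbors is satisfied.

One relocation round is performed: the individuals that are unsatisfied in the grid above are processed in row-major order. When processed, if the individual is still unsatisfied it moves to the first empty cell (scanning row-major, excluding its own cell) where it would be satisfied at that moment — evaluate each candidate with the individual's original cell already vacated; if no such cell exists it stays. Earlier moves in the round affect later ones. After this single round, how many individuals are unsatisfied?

0

Initially unsatisfied (in order): (0,2), (4,2).
  (0,2) → (1,0).
  (4,2) → (1,1).
Resulting grid:
R R .
B B R
B B R
B . R
B . .
All satisfied now.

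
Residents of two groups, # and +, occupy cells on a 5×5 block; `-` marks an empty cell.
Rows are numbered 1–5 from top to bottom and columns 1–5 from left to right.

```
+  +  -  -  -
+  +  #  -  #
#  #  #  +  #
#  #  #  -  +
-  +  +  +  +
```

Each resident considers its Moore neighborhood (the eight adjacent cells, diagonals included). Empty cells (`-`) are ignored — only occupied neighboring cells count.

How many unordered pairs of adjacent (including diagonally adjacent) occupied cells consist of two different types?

Scan each occupied cell's neighbors to the right and below (and the two forward diagonals) so each pair is counted once.
From row 1: 1 unlike of 6 pairs (running 1/6).
From row 2: 8 unlike of 12 pairs (running 9/18).
From row 3: 4 unlike of 14 pairs (running 13/32).
From row 4: 6 unlike of 10 pairs (running 19/42).
From row 5: 0 unlike of 3 pairs (running 19/45).
Total adjacent occupied pairs: 45; unlike-type pairs: 19.

19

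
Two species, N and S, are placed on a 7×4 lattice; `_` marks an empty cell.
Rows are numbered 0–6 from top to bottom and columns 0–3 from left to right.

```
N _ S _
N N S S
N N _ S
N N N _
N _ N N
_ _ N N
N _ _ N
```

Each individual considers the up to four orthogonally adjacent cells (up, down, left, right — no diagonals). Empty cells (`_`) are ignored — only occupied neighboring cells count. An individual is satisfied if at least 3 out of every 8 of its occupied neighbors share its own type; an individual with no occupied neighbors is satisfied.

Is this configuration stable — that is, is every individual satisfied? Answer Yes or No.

Row 0: (0,0)N 1/1 ok · (0,2)S 1/1 ok
Row 1: (1,0)N 3/3 ok · (1,1)N 2/3 ok · (1,2)S 2/3 ok · (1,3)S 2/2 ok
Row 2: (2,0)N 3/3 ok · (2,1)N 3/3 ok · (2,3)S 1/1 ok
Row 3: (3,0)N 3/3 ok · (3,1)N 3/3 ok · (3,2)N 2/2 ok
Row 4: (4,0)N 1/1 ok · (4,2)N 3/3 ok · (4,3)N 2/2 ok
Row 5: (5,2)N 2/2 ok · (5,3)N 3/3 ok
Row 6: (6,0)N 0/0 ok · (6,3)N 1/1 ok
All meet the threshold, so the configuration is stable.

Yes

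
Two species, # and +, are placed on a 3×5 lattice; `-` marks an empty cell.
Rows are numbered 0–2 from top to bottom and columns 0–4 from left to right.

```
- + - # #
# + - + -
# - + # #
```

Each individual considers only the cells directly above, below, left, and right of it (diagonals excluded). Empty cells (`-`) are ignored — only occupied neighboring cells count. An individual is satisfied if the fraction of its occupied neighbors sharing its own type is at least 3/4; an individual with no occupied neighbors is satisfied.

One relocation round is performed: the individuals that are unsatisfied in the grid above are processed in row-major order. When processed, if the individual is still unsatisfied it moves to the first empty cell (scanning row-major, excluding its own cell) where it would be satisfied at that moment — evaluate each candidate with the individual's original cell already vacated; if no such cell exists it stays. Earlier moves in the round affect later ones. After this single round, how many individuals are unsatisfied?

Initially unsatisfied (in order): (0,3), (1,0), (1,1), (1,3), (2,2), (2,3).
  (0,3): no empty cell satisfies it; stays.
  (1,0): no empty cell satisfies it; stays.
  (1,1) → (1,2).
  (1,3): no empty cell satisfies it; stays.
  (2,2): no empty cell satisfies it; stays.
  (2,3): no empty cell satisfies it; stays.
Resulting grid:
- + - # #
# - + + -
# - + # #
Unsatisfied now: (0,3), (1,3), (2,2), (2,3).

4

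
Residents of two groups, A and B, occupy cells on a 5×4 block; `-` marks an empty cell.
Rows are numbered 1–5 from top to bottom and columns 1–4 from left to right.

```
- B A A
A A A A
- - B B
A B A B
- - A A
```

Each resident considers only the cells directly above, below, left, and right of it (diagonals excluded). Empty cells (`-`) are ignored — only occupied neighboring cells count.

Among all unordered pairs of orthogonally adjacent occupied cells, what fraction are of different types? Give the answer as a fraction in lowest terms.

Scan each occupied cell's neighbors to the right and below so each pair is counted once.
From row 1: 2 unlike of 5 pairs (running 2/5).
From row 2: 2 unlike of 5 pairs (running 4/10).
From row 3: 1 unlike of 3 pairs (running 5/13).
From row 4: 4 unlike of 5 pairs (running 9/18).
From row 5: 0 unlike of 1 pairs (running 9/19).
Total adjacent occupied pairs: 19; unlike-type pairs: 9.
9/19 is already in lowest terms.

9/19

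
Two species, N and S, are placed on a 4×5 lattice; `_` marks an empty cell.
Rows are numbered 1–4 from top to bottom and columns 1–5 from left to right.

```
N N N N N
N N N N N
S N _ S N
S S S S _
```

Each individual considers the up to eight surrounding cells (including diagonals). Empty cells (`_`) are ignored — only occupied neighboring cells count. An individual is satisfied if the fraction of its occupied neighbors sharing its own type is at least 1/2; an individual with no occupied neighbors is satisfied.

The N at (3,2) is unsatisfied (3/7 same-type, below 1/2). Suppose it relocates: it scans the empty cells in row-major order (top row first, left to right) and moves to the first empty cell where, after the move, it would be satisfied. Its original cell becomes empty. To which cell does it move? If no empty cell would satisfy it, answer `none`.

Vacating (3,2). Empty cells in order:
  (3,3): 3/7 same-type → still unsatisfied.
  (4,5): 1/3 same-type → still unsatisfied.

none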